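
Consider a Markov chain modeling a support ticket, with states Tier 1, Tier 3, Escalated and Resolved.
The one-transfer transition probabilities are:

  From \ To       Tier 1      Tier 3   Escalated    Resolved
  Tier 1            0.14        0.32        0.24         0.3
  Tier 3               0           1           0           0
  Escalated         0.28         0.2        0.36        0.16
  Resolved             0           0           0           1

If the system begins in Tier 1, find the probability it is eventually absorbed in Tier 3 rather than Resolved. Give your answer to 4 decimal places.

0.5232

Let h(s) be the probability of absorption at Tier 3 starting from transient state s. Then h(Tier 3) = 1 and h(Resolved) = 0. By first-step analysis:
h(Tier 1) = 0.14·h(Tier 1) + 0.32·1 + 0.24·h(Escalated) + 0.3·0
h(Escalated) = 0.28·h(Tier 1) + 0.2·1 + 0.36·h(Escalated) + 0.16·0
Solving: h(Tier 1) = 0.5232, h(Escalated) = 0.5414.
Starting from Tier 1, the probability is 0.5232.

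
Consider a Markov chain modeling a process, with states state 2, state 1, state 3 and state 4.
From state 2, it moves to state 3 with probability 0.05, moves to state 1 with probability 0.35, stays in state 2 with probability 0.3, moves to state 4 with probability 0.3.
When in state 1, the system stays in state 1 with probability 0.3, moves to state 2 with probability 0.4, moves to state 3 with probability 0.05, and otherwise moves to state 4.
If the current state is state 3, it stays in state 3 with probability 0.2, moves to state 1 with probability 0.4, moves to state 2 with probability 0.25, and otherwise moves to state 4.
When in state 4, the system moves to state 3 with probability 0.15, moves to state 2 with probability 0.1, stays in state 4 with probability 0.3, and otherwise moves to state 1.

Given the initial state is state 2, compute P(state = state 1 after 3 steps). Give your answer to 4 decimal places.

Propagate the distribution vector 3 steps from state 2.
After 0 steps: (1.0000, 0.0000, 0.0000, 0.0000)
After 1 step: (0.3000, 0.3500, 0.0500, 0.3000)
After 2 steps: (0.2725, 0.3650, 0.0875, 0.2750)
After 3 steps: (0.2771, 0.3636, 0.0906, 0.2686)
P(in state 1 after 3 steps) = 0.3636

0.3636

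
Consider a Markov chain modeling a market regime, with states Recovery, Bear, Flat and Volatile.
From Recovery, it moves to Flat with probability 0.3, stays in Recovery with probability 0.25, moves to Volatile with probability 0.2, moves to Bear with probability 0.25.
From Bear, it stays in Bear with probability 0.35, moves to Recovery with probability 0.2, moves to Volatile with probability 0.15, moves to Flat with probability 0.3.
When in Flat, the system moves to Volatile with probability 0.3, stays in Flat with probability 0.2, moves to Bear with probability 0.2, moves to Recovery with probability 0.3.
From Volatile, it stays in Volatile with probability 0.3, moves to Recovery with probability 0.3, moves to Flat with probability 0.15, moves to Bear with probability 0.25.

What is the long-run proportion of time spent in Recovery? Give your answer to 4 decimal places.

Let the stationary distribution be π with π = πP and π_1 + π_2 + π_3 + π_4 = 1.
π_1 = 0.25·π_1 + 0.2·π_2 + 0.3·π_3 + 0.3·π_4
π_2 = 0.25·π_1 + 0.35·π_2 + 0.2·π_3 + 0.25·π_4
π_3 = 0.3·π_1 + 0.3·π_2 + 0.2·π_3 + 0.15·π_4
Solving with the normalization constraint gives π = (0.2605, 0.2644, 0.2408, 0.2343).
So the stationary probability of Recovery is 0.2605.

0.2605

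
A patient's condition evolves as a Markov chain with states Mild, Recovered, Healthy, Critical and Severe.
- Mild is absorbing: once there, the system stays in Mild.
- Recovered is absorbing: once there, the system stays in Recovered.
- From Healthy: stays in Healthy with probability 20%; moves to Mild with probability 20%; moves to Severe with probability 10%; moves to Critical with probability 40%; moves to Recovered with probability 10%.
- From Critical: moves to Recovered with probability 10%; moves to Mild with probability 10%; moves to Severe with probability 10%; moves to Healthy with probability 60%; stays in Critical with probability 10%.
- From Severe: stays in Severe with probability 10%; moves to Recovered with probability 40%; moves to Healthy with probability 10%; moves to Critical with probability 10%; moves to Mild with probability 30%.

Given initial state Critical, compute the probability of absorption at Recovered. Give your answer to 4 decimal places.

Let h(s) be the probability of absorption at Recovered starting from transient state s. Then h(Recovered) = 1 and h(Mild) = 0. By first-step analysis:
h(Healthy) = 0.2·0 + 0.1·1 + 0.2·h(Healthy) + 0.4·h(Critical) + 0.1·h(Severe)
h(Critical) = 0.1·0 + 0.1·1 + 0.6·h(Healthy) + 0.1·h(Critical) + 0.1·h(Severe)
h(Severe) = 0.3·0 + 0.4·1 + 0.1·h(Healthy) + 0.1·h(Critical) + 0.1·h(Severe)
Solving: h(Healthy) = 0.4173, h(Critical) = 0.4494, h(Severe) = 0.5407.
Starting from Critical, the probability is 0.4494.

0.4494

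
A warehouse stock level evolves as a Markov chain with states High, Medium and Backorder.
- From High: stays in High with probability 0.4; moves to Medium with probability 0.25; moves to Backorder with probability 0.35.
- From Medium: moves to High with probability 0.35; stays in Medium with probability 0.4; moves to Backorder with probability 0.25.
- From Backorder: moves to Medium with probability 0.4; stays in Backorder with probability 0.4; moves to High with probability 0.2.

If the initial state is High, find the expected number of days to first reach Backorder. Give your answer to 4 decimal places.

Let t(s) be the expected number of days to first reach Backorder from state s, with t(Backorder) = 0. Conditioning on the first day:
t(High) = 1 + 0.4·t(High) + 0.25·t(Medium)
t(Medium) = 1 + 0.35·t(High) + 0.4·t(Medium)
Solving: t(High) = 3.1193, t(Medium) = 3.4862.
Expected days from High to Backorder: 3.1193.

3.1193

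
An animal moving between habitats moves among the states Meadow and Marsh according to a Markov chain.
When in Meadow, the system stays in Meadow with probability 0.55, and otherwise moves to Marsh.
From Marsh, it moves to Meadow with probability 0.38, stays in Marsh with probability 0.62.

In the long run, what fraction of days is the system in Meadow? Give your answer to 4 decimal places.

0.4578

Let the stationary distribution be π with π = πP and π_1 + π_2 = 1.
π_1 = 0.55·π_1 + 0.38·π_2
Solving with the normalization constraint gives π = (0.4578, 0.5422).
So the stationary probability of Meadow is 0.4578.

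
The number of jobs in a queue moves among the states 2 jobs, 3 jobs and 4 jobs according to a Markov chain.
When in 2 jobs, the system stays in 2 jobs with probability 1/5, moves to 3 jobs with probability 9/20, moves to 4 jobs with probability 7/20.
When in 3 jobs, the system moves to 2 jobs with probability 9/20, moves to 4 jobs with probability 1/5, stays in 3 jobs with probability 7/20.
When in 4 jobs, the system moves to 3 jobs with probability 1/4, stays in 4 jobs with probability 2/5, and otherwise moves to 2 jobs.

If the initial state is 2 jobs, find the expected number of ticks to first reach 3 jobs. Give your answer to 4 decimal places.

Let t(s) be the expected number of ticks to first reach 3 jobs from state s, with t(3 jobs) = 0. Conditioning on the first tick:
t(2 jobs) = 1 + 0.2·t(2 jobs) + 0.35·t(4 jobs)
t(4 jobs) = 1 + 0.35·t(2 jobs) + 0.4·t(4 jobs)
Solving: t(2 jobs) = 2.6573, t(4 jobs) = 3.2168.
Expected ticks from 2 jobs to 3 jobs: 2.6573.

2.6573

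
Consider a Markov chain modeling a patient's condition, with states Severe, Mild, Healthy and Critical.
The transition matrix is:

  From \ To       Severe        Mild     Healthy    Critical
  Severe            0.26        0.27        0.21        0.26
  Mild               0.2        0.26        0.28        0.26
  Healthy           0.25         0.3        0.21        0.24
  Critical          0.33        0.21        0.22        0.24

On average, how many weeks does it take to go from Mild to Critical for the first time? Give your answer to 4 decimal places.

Let t(s) be the expected number of weeks to first reach Critical from state s, with t(Critical) = 0. Conditioning on the first week:
t(Severe) = 1 + 0.26·t(Severe) + 0.27·t(Mild) + 0.21·t(Healthy)
t(Mild) = 1 + 0.2·t(Severe) + 0.26·t(Mild) + 0.28·t(Healthy)
t(Healthy) = 1 + 0.25·t(Severe) + 0.3·t(Mild) + 0.21·t(Healthy)
Solving: t(Severe) = 3.9152, t(Mild) = 3.9206, t(Healthy) = 3.9936.
Expected weeks from Mild to Critical: 3.9206.

3.9206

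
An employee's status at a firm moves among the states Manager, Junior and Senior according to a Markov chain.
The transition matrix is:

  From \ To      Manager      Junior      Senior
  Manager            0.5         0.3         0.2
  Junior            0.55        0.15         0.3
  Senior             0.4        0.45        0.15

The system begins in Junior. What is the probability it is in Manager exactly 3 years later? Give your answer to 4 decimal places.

Propagate the distribution vector 3 years from Junior.
After 0 years: (0.0000, 1.0000, 0.0000)
After 1 year: (0.5500, 0.1500, 0.3000)
After 2 years: (0.4775, 0.3225, 0.2000)
After 3 years: (0.4961, 0.2816, 0.2223)
P(in Manager after 3 years) = 0.4961

0.4961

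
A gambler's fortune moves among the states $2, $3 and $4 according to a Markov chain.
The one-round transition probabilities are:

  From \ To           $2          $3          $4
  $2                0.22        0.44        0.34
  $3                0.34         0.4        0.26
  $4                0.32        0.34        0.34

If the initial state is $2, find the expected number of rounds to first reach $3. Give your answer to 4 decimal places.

Let t(s) be the expected number of rounds to first reach $3 from state s, with t($3) = 0. Conditioning on the first round:
t($2) = 1 + 0.22·t($2) + 0.34·t($4)
t($4) = 1 + 0.32·t($2) + 0.34·t($4)
Solving: t($2) = 2.4631, t($4) = 2.7094.
Expected rounds from $2 to $3: 2.4631.

2.4631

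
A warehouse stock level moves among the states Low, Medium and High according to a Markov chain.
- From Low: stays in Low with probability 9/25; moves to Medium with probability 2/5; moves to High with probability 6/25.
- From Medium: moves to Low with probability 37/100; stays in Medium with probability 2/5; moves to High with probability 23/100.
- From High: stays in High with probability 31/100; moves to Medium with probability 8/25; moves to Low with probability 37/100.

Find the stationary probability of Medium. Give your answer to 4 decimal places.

Let the stationary distribution be π with π = πP and π_1 + π_2 + π_3 = 1.
π_1 = 0.36·π_1 + 0.37·π_2 + 0.37·π_3
π_2 = 0.4·π_1 + 0.4·π_2 + 0.32·π_3
Solving with the normalization constraint gives π = (0.3663, 0.3797, 0.2540).
So the stationary probability of Medium is 0.3797.

0.3797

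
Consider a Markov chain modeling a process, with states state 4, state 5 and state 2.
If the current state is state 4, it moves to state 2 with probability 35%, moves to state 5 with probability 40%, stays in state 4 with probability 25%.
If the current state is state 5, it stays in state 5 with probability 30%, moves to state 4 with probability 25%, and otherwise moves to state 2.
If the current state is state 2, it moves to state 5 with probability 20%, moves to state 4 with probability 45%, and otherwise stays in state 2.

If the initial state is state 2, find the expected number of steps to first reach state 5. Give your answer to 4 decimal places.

Let t(s) be the expected number of steps to first reach state 5 from state s, with t(state 5) = 0. Conditioning on the first step:
t(state 4) = 1 + 0.25·t(state 4) + 0.35·t(state 2)
t(state 2) = 1 + 0.45·t(state 4) + 0.35·t(state 2)
Solving: t(state 4) = 3.0303, t(state 2) = 3.6364.
Expected steps from state 2 to state 5: 3.6364.

3.6364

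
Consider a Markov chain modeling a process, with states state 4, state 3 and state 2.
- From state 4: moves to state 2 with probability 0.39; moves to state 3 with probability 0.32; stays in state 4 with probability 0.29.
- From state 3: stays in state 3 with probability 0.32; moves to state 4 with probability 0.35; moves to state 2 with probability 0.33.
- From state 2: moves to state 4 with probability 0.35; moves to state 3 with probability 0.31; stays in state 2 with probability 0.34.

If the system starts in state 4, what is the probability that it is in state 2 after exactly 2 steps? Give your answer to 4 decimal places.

0.3513

Sum over the intermediate state after 1 step:
P = P(state 4→state 4)·P(state 4→state 2) + P(state 4→state 3)·P(state 3→state 2) + P(state 4→state 2)·P(state 2→state 2)
  = 0.29×0.39 + 0.32×0.33 + 0.39×0.34
  = 0.1131 + 0.1056 + 0.1326 = 0.3513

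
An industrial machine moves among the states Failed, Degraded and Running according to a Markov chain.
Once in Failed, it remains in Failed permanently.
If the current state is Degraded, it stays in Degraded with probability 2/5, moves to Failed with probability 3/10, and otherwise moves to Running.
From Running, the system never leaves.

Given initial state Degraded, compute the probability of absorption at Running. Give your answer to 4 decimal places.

0.5000

Let h(s) be the probability of absorption at Running starting from transient state s. Then h(Running) = 1 and h(Failed) = 0. By first-step analysis:
h(Degraded) = 0.3·0 + 0.4·h(Degraded) + 0.3·1
Solving: h(Degraded) = 0.5000.
Starting from Degraded, the probability is 0.5000.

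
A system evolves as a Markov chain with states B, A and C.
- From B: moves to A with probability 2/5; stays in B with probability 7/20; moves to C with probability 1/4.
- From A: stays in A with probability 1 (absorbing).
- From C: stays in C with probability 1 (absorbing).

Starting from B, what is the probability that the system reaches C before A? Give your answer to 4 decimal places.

0.3846

Let h(s) be the probability of absorption at C starting from transient state s. Then h(C) = 1 and h(A) = 0. By first-step analysis:
h(B) = 0.35·h(B) + 0.4·0 + 0.25·1
Solving: h(B) = 0.3846.
Starting from B, the probability is 0.3846.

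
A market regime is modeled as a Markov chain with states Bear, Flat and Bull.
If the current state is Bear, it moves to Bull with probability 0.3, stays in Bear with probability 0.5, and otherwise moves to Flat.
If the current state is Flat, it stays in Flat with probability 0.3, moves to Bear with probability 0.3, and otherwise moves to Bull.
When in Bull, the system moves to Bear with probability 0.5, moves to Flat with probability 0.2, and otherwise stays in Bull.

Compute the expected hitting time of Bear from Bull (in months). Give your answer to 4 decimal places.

2.1951

Let t(s) be the expected number of months to first reach Bear from state s, with t(Bear) = 0. Conditioning on the first month:
t(Flat) = 1 + 0.3·t(Flat) + 0.4·t(Bull)
t(Bull) = 1 + 0.2·t(Flat) + 0.3·t(Bull)
Solving: t(Flat) = 2.6829, t(Bull) = 2.1951.
Expected months from Bull to Bear: 2.1951.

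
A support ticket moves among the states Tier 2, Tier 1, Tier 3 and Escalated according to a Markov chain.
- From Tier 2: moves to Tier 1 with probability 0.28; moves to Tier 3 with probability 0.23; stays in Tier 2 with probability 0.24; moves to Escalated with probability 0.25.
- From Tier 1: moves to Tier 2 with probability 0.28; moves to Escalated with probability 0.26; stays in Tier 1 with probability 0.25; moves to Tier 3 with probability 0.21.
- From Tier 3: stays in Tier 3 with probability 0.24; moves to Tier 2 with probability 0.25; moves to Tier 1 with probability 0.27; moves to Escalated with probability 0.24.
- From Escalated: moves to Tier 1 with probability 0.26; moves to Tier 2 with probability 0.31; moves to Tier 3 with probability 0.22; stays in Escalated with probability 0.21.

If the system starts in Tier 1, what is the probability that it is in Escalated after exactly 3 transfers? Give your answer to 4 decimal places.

0.2408

Propagate the distribution vector 3 transfers from Tier 1.
After 0 transfers: (0.0000, 1.0000, 0.0000, 0.0000)
After 1 transfer: (0.2800, 0.2500, 0.2100, 0.2600)
After 2 transfers: (0.2703, 0.2652, 0.2245, 0.2400)
After 3 transfers: (0.2697, 0.2650, 0.2245, 0.2408)
P(in Escalated after 3 transfers) = 0.2408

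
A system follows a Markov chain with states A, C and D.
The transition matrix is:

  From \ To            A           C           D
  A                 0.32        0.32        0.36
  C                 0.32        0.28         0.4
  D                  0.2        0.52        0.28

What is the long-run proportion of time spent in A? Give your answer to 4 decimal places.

0.2783

Let the stationary distribution be π with π = πP and π_1 + π_2 + π_3 = 1.
π_1 = 0.32·π_1 + 0.32·π_2 + 0.2·π_3
π_2 = 0.32·π_1 + 0.28·π_2 + 0.52·π_3
Solving with the normalization constraint gives π = (0.2783, 0.3745, 0.3472).
So the stationary probability of A is 0.2783.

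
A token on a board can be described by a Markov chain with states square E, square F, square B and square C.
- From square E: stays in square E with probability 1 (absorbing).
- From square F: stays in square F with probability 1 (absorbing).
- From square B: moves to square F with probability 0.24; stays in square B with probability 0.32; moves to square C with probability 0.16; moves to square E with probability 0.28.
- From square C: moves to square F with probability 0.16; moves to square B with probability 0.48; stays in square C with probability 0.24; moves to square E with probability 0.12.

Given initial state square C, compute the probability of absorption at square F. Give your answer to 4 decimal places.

Let h(s) be the probability of absorption at square F starting from transient state s. Then h(square F) = 1 and h(square E) = 0. By first-step analysis:
h(square B) = 0.28·0 + 0.24·1 + 0.32·h(square B) + 0.16·h(square C)
h(square C) = 0.12·0 + 0.16·1 + 0.48·h(square B) + 0.24·h(square C)
Solving: h(square B) = 0.4727, h(square C) = 0.5091.
Starting from square C, the probability is 0.5091.

0.5091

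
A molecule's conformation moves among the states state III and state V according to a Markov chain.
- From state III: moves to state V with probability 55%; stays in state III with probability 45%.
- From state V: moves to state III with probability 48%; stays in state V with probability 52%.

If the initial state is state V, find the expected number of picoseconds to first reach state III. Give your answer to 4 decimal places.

2.0833

Let t(s) be the expected number of picoseconds to first reach state III from state s, with t(state III) = 0. Conditioning on the first picosecond:
t(state V) = 1 + 0.52·t(state V)
Solving: t(state V) = 2.0833.
Expected picoseconds from state V to state III: 2.0833.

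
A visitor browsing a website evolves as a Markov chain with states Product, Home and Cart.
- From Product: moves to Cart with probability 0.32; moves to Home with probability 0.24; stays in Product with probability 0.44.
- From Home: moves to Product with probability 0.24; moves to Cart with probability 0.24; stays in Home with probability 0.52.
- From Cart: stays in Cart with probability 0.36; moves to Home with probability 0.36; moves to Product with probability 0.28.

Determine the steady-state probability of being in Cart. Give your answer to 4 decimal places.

Let the stationary distribution be π with π = πP and π_1 + π_2 + π_3 = 1.
π_1 = 0.44·π_1 + 0.24·π_2 + 0.28·π_3
π_2 = 0.24·π_1 + 0.52·π_2 + 0.36·π_3
Solving with the normalization constraint gives π = (0.3151, 0.3836, 0.3014).
So the stationary probability of Cart is 0.3014.

0.3014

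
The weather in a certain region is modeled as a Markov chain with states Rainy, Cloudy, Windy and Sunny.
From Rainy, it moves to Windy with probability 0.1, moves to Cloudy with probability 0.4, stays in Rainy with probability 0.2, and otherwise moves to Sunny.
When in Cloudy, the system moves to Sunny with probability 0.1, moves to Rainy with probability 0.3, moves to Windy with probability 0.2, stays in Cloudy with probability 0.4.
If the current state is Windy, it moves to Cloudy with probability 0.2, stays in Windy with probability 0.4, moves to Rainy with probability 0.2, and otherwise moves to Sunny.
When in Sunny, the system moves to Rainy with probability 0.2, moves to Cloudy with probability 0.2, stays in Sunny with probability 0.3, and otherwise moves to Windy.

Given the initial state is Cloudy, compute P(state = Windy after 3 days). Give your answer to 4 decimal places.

Propagate the distribution vector 3 days from Cloudy.
After 0 days: (0.0000, 1.0000, 0.0000, 0.0000)
After 1 day: (0.3000, 0.4000, 0.2000, 0.1000)
After 2 days: (0.2400, 0.3400, 0.2200, 0.2000)
After 3 days: (0.2340, 0.3160, 0.2400, 0.2100)
P(in Windy after 3 days) = 0.2400

0.2400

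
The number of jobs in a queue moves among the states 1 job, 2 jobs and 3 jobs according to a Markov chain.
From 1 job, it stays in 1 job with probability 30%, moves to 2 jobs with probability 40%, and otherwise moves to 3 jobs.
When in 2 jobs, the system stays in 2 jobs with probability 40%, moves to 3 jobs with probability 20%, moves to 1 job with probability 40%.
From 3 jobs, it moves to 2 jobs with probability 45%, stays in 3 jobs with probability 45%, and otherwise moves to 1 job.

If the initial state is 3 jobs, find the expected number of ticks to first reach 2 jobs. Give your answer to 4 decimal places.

2.2535

Let t(s) be the expected number of ticks to first reach 2 jobs from state s, with t(2 jobs) = 0. Conditioning on the first tick:
t(1 job) = 1 + 0.3·t(1 job) + 0.3·t(3 jobs)
t(3 jobs) = 1 + 0.1·t(1 job) + 0.45·t(3 jobs)
Solving: t(1 job) = 2.3944, t(3 jobs) = 2.2535.
Expected ticks from 3 jobs to 2 jobs: 2.2535.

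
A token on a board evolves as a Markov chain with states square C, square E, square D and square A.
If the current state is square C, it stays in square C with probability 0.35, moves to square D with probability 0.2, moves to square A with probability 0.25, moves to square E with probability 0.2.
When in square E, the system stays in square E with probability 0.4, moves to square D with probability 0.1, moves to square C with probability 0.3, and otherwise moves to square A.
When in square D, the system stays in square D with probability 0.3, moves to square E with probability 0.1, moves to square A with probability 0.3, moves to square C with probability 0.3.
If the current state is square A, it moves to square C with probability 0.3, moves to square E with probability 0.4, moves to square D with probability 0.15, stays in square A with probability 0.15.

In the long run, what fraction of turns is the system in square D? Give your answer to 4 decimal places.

Let the stationary distribution be π with π = πP and π_1 + π_2 + π_3 + π_4 = 1.
π_1 = 0.35·π_1 + 0.3·π_2 + 0.3·π_3 + 0.3·π_4
π_2 = 0.2·π_1 + 0.4·π_2 + 0.1·π_3 + 0.4·π_4
π_3 = 0.2·π_1 + 0.1·π_2 + 0.3·π_3 + 0.15·π_4
Solving with the normalization constraint gives π = (0.3158, 0.2833, 0.1784, 0.2225).
So the stationary probability of square D is 0.1784.

0.1784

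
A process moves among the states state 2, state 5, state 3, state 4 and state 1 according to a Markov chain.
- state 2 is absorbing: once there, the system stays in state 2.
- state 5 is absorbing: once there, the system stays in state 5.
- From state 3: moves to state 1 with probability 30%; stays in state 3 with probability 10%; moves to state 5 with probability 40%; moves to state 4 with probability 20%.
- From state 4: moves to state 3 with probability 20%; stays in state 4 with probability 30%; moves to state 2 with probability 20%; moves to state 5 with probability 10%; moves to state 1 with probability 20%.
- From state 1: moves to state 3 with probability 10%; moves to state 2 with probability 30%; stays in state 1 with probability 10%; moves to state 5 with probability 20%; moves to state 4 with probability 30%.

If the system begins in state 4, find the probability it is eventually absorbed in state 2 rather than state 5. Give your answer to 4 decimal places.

0.5253

Let h(s) be the probability of absorption at state 2 starting from transient state s. Then h(state 2) = 1 and h(state 5) = 0. By first-step analysis:
h(state 3) = 0.4·0 + 0.1·h(state 3) + 0.2·h(state 4) + 0.3·h(state 1)
h(state 4) = 0.2·1 + 0.1·0 + 0.2·h(state 3) + 0.3·h(state 4) + 0.2·h(state 1)
h(state 1) = 0.3·1 + 0.2·0 + 0.1·h(state 3) + 0.3·h(state 4) + 0.1·h(state 1)
Solving: h(state 3) = 0.2972, h(state 4) = 0.5253, h(state 1) = 0.5415.
Starting from state 4, the probability is 0.5253.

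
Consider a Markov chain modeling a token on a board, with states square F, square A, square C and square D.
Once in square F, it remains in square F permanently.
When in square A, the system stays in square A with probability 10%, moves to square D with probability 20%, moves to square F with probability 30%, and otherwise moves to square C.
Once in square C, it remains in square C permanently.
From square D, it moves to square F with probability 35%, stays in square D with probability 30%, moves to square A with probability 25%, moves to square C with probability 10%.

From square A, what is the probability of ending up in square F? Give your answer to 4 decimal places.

0.4828

Let h(s) be the probability of absorption at square F starting from transient state s. Then h(square F) = 1 and h(square C) = 0. By first-step analysis:
h(square A) = 0.3·1 + 0.1·h(square A) + 0.4·0 + 0.2·h(square D)
h(square D) = 0.35·1 + 0.25·h(square A) + 0.1·0 + 0.3·h(square D)
Solving: h(square A) = 0.4828, h(square D) = 0.6724.
Starting from square A, the probability is 0.4828.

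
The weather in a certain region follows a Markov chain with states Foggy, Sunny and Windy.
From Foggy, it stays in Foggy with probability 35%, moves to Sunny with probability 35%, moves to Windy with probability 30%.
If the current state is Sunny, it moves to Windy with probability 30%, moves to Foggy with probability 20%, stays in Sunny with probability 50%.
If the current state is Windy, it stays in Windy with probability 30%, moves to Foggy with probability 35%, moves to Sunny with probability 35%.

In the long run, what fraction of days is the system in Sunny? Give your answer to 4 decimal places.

0.4118

Let the stationary distribution be π with π = πP and π_1 + π_2 + π_3 = 1.
π_1 = 0.35·π_1 + 0.2·π_2 + 0.35·π_3
π_2 = 0.35·π_1 + 0.5·π_2 + 0.35·π_3
Solving with the normalization constraint gives π = (0.2882, 0.4118, 0.3000).
So the stationary probability of Sunny is 0.4118.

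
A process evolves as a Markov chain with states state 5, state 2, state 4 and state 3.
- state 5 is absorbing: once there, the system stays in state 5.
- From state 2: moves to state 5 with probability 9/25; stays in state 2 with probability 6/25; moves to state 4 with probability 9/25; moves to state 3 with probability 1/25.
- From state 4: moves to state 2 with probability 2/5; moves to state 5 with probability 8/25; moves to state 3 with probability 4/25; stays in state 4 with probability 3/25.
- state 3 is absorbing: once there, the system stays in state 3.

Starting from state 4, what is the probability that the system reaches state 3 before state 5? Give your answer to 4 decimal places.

Let h(s) be the probability of absorption at state 3 starting from transient state s. Then h(state 3) = 1 and h(state 5) = 0. By first-step analysis:
h(state 2) = 0.36·0 + 0.24·h(state 2) + 0.36·h(state 4) + 0.04·1
h(state 4) = 0.32·0 + 0.4·h(state 2) + 0.12·h(state 4) + 0.16·1
Solving: h(state 2) = 0.1768, h(state 4) = 0.2622.
Starting from state 4, the probability is 0.2622.

0.2622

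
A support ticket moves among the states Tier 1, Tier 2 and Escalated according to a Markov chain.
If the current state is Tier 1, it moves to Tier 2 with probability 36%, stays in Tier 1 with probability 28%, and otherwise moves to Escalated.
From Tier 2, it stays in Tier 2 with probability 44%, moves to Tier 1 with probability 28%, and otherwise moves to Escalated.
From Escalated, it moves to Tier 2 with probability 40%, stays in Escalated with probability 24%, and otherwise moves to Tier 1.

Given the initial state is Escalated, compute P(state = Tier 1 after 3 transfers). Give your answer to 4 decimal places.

0.3039

Propagate the distribution vector 3 transfers from Escalated.
After 0 transfers: (0.0000, 0.0000, 1.0000)
After 1 transfer: (0.3600, 0.4000, 0.2400)
After 2 transfers: (0.2992, 0.4016, 0.2992)
After 3 transfers: (0.3039, 0.4041, 0.2920)
P(in Tier 1 after 3 transfers) = 0.3039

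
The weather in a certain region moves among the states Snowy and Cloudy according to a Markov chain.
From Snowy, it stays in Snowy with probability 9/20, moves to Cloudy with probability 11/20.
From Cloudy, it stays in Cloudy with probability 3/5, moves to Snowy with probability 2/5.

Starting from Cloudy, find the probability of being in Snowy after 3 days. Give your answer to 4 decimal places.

Propagate the distribution vector 3 days from Cloudy.
After 0 days: (0.0000, 1.0000)
After 1 day: (0.4000, 0.6000)
After 2 days: (0.4200, 0.5800)
After 3 days: (0.4210, 0.5790)
P(in Snowy after 3 days) = 0.4210

0.4210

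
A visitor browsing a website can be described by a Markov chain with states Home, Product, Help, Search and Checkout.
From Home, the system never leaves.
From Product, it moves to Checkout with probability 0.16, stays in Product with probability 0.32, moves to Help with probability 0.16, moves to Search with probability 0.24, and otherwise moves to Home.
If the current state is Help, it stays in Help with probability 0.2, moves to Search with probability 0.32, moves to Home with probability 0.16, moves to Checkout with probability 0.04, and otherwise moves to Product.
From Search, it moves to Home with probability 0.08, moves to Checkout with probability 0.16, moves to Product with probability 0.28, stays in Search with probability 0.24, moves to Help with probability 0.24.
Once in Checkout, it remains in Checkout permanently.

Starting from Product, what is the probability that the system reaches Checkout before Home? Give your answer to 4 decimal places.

0.5395

Let h(s) be the probability of absorption at Checkout starting from transient state s. Then h(Checkout) = 1 and h(Home) = 0. By first-step analysis:
h(Product) = 0.12·0 + 0.32·h(Product) + 0.16·h(Help) + 0.24·h(Search) + 0.16·1
h(Help) = 0.16·0 + 0.28·h(Product) + 0.2·h(Help) + 0.32·h(Search) + 0.04·1
h(Search) = 0.08·0 + 0.28·h(Product) + 0.24·h(Help) + 0.24·h(Search) + 0.16·1
Solving: h(Product) = 0.5395, h(Help) = 0.4607, h(Search) = 0.5548.
Starting from Product, the probability is 0.5395.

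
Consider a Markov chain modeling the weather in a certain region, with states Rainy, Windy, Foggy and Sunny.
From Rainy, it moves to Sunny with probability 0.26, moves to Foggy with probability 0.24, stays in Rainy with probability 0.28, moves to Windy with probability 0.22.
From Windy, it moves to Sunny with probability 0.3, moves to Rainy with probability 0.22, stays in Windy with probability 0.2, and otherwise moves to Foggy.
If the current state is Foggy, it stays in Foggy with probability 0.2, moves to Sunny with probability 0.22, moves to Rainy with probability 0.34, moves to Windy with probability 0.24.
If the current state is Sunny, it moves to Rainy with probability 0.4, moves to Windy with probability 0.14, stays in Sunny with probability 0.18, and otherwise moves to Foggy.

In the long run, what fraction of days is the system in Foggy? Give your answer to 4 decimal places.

0.2477

Let the stationary distribution be π with π = πP and π_1 + π_2 + π_3 + π_4 = 1.
π_1 = 0.28·π_1 + 0.22·π_2 + 0.34·π_3 + 0.4·π_4
π_2 = 0.22·π_1 + 0.2·π_2 + 0.24·π_3 + 0.14·π_4
π_3 = 0.24·π_1 + 0.28·π_2 + 0.2·π_3 + 0.28·π_4
Solving with the normalization constraint gives π = (0.3114, 0.2018, 0.2477, 0.2390).
So the stationary probability of Foggy is 0.2477.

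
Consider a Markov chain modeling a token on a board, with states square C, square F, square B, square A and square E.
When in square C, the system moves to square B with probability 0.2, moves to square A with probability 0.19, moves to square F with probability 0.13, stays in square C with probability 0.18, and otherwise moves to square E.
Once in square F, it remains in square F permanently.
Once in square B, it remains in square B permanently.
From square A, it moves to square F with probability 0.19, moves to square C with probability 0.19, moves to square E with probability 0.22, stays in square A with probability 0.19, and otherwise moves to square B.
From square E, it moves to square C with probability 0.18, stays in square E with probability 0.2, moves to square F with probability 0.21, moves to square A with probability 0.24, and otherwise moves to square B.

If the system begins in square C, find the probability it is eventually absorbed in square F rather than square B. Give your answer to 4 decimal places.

Let h(s) be the probability of absorption at square F starting from transient state s. Then h(square F) = 1 and h(square B) = 0. By first-step analysis:
h(square C) = 0.18·h(square C) + 0.13·1 + 0.2·0 + 0.19·h(square A) + 0.3·h(square E)
h(square A) = 0.19·h(square C) + 0.19·1 + 0.21·0 + 0.19·h(square A) + 0.22·h(square E)
h(square E) = 0.18·h(square C) + 0.21·1 + 0.17·0 + 0.24·h(square A) + 0.2·h(square E)
Solving: h(square C) = 0.4559, h(square A) = 0.4798, h(square E) = 0.5090.
Starting from square C, the probability is 0.4559.

0.4559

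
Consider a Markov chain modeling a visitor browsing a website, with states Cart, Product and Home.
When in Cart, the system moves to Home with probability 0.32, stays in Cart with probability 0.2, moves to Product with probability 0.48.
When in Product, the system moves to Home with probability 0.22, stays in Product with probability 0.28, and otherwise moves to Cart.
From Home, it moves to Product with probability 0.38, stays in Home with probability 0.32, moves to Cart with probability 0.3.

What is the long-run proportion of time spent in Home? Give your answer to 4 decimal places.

Let the stationary distribution be π with π = πP and π_1 + π_2 + π_3 = 1.
π_1 = 0.2·π_1 + 0.5·π_2 + 0.3·π_3
π_2 = 0.48·π_1 + 0.28·π_2 + 0.38·π_3
Solving with the normalization constraint gives π = (0.3412, 0.3765, 0.2824).
So the stationary probability of Home is 0.2824.

0.2824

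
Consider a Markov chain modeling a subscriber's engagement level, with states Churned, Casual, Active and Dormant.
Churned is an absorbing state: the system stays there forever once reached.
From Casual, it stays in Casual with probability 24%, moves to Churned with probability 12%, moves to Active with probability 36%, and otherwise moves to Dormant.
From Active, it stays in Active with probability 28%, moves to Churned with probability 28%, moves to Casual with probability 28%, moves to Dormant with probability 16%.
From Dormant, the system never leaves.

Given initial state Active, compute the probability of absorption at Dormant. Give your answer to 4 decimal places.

0.4480

Let h(s) be the probability of absorption at Dormant starting from transient state s. Then h(Dormant) = 1 and h(Churned) = 0. By first-step analysis:
h(Casual) = 0.12·0 + 0.24·h(Casual) + 0.36·h(Active) + 0.28·1
h(Active) = 0.28·0 + 0.28·h(Casual) + 0.28·h(Active) + 0.16·1
Solving: h(Casual) = 0.5806, h(Active) = 0.4480.
Starting from Active, the probability is 0.4480.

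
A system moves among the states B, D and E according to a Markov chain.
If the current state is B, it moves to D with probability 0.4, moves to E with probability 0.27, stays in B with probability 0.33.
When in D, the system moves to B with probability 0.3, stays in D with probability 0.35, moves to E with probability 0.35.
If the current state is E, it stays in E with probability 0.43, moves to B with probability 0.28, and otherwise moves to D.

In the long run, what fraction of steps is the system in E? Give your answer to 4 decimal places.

0.3542

Let the stationary distribution be π with π = πP and π_1 + π_2 + π_3 = 1.
π_1 = 0.33·π_1 + 0.3·π_2 + 0.28·π_3
π_2 = 0.4·π_1 + 0.35·π_2 + 0.29·π_3
Solving with the normalization constraint gives π = (0.3020, 0.3438, 0.3542).
So the stationary probability of E is 0.3542.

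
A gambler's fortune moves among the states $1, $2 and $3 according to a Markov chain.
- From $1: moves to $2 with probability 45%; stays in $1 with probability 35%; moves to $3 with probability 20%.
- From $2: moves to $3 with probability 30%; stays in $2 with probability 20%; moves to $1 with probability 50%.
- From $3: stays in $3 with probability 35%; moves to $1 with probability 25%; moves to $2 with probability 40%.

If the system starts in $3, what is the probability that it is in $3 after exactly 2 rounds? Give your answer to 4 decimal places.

Sum over the intermediate state after 1 round:
P = P($3→$1)·P($1→$3) + P($3→$2)·P($2→$3) + P($3→$3)·P($3→$3)
  = 0.25×0.2 + 0.4×0.3 + 0.35×0.35
  = 0.0500 + 0.1200 + 0.1225 = 0.2925

0.2925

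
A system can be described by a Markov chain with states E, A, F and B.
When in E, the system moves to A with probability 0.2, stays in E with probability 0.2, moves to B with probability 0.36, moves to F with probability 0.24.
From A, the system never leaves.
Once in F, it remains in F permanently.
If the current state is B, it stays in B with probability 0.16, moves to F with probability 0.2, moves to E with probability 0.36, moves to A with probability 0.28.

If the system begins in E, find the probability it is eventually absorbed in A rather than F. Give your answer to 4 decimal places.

0.4956

Let h(s) be the probability of absorption at A starting from transient state s. Then h(A) = 1 and h(F) = 0. By first-step analysis:
h(E) = 0.2·h(E) + 0.2·1 + 0.24·0 + 0.36·h(B)
h(B) = 0.36·h(E) + 0.28·1 + 0.2·0 + 0.16·h(B)
Solving: h(E) = 0.4956, h(B) = 0.5457.
Starting from E, the probability is 0.4956.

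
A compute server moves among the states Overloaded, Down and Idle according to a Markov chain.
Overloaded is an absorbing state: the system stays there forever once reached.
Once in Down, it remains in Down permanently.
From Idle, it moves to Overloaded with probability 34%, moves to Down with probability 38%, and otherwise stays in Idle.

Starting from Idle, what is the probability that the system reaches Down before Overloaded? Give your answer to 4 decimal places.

0.5278

Let h(s) be the probability of absorption at Down starting from transient state s. Then h(Down) = 1 and h(Overloaded) = 0. By first-step analysis:
h(Idle) = 0.34·0 + 0.38·1 + 0.28·h(Idle)
Solving: h(Idle) = 0.5278.
Starting from Idle, the probability is 0.5278.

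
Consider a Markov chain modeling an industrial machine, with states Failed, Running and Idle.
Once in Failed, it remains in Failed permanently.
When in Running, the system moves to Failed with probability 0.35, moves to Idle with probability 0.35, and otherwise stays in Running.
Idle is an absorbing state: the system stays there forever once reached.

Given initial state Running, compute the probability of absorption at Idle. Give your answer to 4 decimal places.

0.5000

Let h(s) be the probability of absorption at Idle starting from transient state s. Then h(Idle) = 1 and h(Failed) = 0. By first-step analysis:
h(Running) = 0.35·0 + 0.3·h(Running) + 0.35·1
Solving: h(Running) = 0.5000.
Starting from Running, the probability is 0.5000.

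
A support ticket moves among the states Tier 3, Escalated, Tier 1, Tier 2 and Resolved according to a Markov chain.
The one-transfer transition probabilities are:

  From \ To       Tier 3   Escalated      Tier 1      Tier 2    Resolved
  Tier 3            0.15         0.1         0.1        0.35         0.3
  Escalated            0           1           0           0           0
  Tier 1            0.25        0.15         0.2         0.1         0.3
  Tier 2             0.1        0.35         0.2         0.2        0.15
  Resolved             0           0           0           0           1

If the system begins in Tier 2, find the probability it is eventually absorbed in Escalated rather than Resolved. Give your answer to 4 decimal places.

Let h(s) be the probability of absorption at Escalated starting from transient state s. Then h(Escalated) = 1 and h(Resolved) = 0. By first-step analysis:
h(Tier 3) = 0.15·h(Tier 3) + 0.1·1 + 0.1·h(Tier 1) + 0.35·h(Tier 2) + 0.3·0
h(Tier 1) = 0.25·h(Tier 3) + 0.15·1 + 0.2·h(Tier 1) + 0.1·h(Tier 2) + 0.3·0
h(Tier 2) = 0.1·h(Tier 3) + 0.35·1 + 0.2·h(Tier 1) + 0.2·h(Tier 2) + 0.15·0
Solving: h(Tier 3) = 0.4039, h(Tier 1) = 0.3868, h(Tier 2) = 0.5847.
Starting from Tier 2, the probability is 0.5847.

0.5847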